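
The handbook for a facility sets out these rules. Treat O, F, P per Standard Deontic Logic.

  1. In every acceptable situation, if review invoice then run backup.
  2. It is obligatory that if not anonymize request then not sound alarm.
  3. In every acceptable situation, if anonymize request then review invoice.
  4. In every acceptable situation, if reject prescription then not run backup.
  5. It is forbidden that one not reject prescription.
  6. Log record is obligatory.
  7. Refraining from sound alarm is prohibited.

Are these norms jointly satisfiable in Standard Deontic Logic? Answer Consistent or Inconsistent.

Inconsistent

Premise 5 is F(¬reject_prescription), i.e. O(reject_prescription).
With premise 4, O(reject_prescription → ¬run_backup), the K-axiom yields O(¬run_backup).
Premise 1 is O(review_invoice → run_backup); contrapositively O(¬run_backup → ¬review_invoice). Since O(¬run_backup) holds, K gives O(¬review_invoice).
Premise 3 is O(anonymize_request → review_invoice); contrapositively O(¬review_invoice → ¬anonymize_request). Since O(¬review_invoice) holds, K gives O(¬anonymize_request).
Applying K to premise 2 (O(¬anonymize_request → ¬sound_alarm)) and O(¬anonymize_request) yields O(¬sound_alarm).
But premise 7, F(¬sound_alarm), means O(sound_alarm).
We now have both O(¬sound_alarm) and O(sound_alarm) — sound_alarm is simultaneously obligatory and forbidden, violating the D-axiom.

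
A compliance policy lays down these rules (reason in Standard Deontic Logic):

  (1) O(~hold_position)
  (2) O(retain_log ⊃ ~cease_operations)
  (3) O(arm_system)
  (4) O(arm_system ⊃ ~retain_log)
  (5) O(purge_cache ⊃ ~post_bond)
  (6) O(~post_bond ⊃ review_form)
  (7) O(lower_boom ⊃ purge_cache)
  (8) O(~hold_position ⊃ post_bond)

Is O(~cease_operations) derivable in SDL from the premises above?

Premise 2 is O(retain_log ⊃ ~cease_operations), but O(retain_log) is not derivable from the premises, so it does not yield O(~cease_operations).
No other premise forces O(~cease_operations). An ideal world satisfying every premise can still have ~cease_operations false, so O(~cease_operations) is not derivable.

No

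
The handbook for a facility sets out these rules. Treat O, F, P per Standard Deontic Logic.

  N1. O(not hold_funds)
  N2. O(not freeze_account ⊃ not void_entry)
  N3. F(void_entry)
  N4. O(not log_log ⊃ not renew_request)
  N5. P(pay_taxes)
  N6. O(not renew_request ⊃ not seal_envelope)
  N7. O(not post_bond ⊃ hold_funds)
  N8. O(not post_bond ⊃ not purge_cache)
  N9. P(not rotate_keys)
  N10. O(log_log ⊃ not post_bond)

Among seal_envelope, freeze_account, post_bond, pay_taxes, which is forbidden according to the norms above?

From premise 1 we have O(not hold_funds).
Premise 7, O(not post_bond ⊃ hold_funds), contraposes to O(not hold_funds ⊃ post_bond); with O(not hold_funds) we get O(post_bond).
Premise 10 is O(log_log ⊃ not post_bond); contrapositively O(post_bond ⊃ not log_log). Since O(post_bond) holds, K gives O(not log_log).
With premise 4, O(not log_log ⊃ not renew_request), the K-axiom yields O(not renew_request).
With premise 6, O(not renew_request ⊃ not seal_envelope), the K-axiom yields O(not seal_envelope).
So O(not seal_envelope) holds, i.e. seal_envelope is forbidden. None of the other listed options is forbidden under the premises.

seal_envelope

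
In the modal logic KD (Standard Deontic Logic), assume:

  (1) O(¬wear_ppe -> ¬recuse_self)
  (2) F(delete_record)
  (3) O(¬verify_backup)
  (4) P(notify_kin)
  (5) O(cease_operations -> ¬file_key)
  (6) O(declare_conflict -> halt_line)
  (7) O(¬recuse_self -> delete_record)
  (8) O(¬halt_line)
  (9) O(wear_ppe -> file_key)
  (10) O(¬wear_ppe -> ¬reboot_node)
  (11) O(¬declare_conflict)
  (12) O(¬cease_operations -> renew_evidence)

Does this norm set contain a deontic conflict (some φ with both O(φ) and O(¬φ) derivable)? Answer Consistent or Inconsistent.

Premise 6 is O(declare_conflict -> halt_line), but O(declare_conflict) is not derivable from the premises, so it does not yield O(halt_line).
So O(halt_line) is not derivable, and the apparent clash with O(¬halt_line) does not arise.
A world satisfying every obligation exists (e.g. cease_operations=false, declare_conflict=false, delete_record=false, file_key=true, halt_line=false, notify_kin=false, reboot_node=false, recuse_self=true, renew_evidence=true, verify_backup=false, wear_ppe=true); no atom is both obligatory and forbidden, so the set is consistent.

Consistent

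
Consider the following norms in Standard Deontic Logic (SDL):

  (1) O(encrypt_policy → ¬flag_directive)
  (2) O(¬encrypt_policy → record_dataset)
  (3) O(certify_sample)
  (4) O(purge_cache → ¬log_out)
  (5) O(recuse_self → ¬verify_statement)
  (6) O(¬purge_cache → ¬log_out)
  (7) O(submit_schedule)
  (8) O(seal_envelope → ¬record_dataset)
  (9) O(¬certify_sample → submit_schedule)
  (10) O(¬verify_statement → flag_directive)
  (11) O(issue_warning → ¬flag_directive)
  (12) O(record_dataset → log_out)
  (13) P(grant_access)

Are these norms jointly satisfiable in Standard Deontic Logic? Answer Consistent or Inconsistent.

Consistent

Premise 9 is O(¬certify_sample → submit_schedule); even if O(submit_schedule) held, inferring O(¬certify_sample) would be affirming the consequent — invalid.
So O(¬certify_sample) is not derivable, and the apparent clash with O(certify_sample) does not arise.
A world satisfying every obligation exists (e.g. certify_sample=true, encrypt_policy=true, flag_directive=false, grant_access=false, issue_warning=false, log_out=false, purge_cache=false, record_dataset=false, recuse_self=false, seal_envelope=false, submit_schedule=true, verify_statement=true); no atom is both obligatory and forbidden, so the set is consistent.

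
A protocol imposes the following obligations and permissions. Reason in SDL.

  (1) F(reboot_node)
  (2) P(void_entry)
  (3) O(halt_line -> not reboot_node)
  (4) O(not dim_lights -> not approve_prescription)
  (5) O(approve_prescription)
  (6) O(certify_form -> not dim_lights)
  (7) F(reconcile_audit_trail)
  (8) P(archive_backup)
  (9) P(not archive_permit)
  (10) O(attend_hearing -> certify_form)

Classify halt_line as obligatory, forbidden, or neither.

Neither

Premise 3 is O(halt_line -> not reboot_node); even if O(not reboot_node) held, inferring O(halt_line) would be affirming the consequent — invalid.
No premise or chain of K-axiom applications forces O(halt_line), and none forces O(not halt_line). So halt_line is neither obligatory nor forbidden under these norms.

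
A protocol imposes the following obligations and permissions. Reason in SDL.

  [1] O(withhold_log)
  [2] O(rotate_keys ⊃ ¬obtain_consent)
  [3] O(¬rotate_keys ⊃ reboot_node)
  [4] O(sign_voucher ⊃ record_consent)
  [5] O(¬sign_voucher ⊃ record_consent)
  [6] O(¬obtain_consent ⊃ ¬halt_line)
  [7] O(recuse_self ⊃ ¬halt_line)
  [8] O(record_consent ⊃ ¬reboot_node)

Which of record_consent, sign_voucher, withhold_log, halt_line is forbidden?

Premises 5 and 4 cover both cases: O(¬sign_voucher ⊃ record_consent) and O(sign_voucher ⊃ record_consent). Since ¬sign_voucher ∨ sign_voucher is a tautology, O(record_consent) follows.
Premise 8 is O(record_consent ⊃ ¬reboot_node); since O(record_consent), deontic closure gives O(¬reboot_node).
Premise 3 is O(¬rotate_keys ⊃ reboot_node); contrapositively O(¬reboot_node ⊃ rotate_keys). Since O(¬reboot_node) holds, K gives O(rotate_keys).
Applying K to premise 2 (O(rotate_keys ⊃ ¬obtain_consent)) and O(rotate_keys) yields O(¬obtain_consent).
Premise 6 is O(¬obtain_consent ⊃ ¬halt_line); since O(¬obtain_consent), deontic closure gives O(¬halt_line).
So O(¬halt_line) holds, i.e. halt_line is forbidden. None of the other listed options is forbidden under the premises.

halt_line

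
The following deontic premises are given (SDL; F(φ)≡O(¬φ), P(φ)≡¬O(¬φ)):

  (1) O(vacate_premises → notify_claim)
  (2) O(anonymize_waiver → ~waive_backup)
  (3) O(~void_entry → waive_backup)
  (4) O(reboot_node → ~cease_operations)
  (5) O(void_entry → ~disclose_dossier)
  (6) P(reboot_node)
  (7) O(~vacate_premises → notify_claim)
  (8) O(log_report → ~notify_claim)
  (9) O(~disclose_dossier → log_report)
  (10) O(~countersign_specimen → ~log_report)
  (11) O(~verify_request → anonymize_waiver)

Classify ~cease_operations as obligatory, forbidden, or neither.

Neither

Premise 4 is O(reboot_node → ~cease_operations), but O(reboot_node) is not derivable from the premises (the permission P(reboot_node) asserts only ~O(~reboot_node), not O(reboot_node)), so it does not yield O(~cease_operations).
No premise or chain of K-axiom applications forces O(~cease_operations), and none forces O(cease_operations). So ~cease_operations is neither obligatory nor forbidden under these norms.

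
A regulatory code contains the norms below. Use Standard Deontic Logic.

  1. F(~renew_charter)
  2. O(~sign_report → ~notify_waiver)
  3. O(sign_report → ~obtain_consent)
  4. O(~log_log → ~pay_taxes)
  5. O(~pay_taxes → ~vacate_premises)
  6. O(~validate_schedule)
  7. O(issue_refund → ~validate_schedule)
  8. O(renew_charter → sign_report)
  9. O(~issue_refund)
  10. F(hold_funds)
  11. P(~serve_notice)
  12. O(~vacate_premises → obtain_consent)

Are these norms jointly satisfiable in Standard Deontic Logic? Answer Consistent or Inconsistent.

Premise 7 is O(issue_refund → ~validate_schedule); even if O(~validate_schedule) held, inferring O(issue_refund) would be affirming the consequent — invalid.
So O(issue_refund) is not derivable, and the apparent clash with O(~issue_refund) does not arise.
A world satisfying every obligation exists (e.g. hold_funds=false, issue_refund=false, log_log=true, notify_waiver=false, obtain_consent=false, pay_taxes=true, renew_charter=true, serve_notice=false, sign_report=true, vacate_premises=true, validate_schedule=false); no atom is both obligatory and forbidden, so the set is consistent.

Consistent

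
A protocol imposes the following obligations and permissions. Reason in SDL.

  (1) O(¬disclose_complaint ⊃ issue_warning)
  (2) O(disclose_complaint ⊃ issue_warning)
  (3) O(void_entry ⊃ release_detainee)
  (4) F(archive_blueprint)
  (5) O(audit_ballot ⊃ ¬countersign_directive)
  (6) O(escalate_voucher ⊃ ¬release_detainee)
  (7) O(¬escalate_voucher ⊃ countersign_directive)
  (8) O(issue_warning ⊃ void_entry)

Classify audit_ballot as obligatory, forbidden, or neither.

By case analysis on ¬disclose_complaint: premise 1 gives O(¬disclose_complaint ⊃ issue_warning) and premise 2 gives O(disclose_complaint ⊃ issue_warning), so O(issue_warning) either way.
Applying K to premise 8 (O(issue_warning ⊃ void_entry)) and O(issue_warning) yields O(void_entry).
With premise 3, O(void_entry ⊃ release_detainee), the K-axiom yields O(release_detainee).
Premise 6, O(escalate_voucher ⊃ ¬release_detainee), contraposes to O(release_detainee ⊃ ¬escalate_voucher); with O(release_detainee) we get O(¬escalate_voucher).
Premise 7 is O(¬escalate_voucher ⊃ countersign_directive); since O(¬escalate_voucher), deontic closure gives O(countersign_directive).
Premise 5, O(audit_ballot ⊃ ¬countersign_directive), contraposes to O(countersign_directive ⊃ ¬audit_ballot); with O(countersign_directive) we get O(¬audit_ballot).
Premise 4 does not contribute to this derivation.
Thus O(¬audit_ballot), which is F(audit_ballot): audit_ballot is forbidden.

Forbidden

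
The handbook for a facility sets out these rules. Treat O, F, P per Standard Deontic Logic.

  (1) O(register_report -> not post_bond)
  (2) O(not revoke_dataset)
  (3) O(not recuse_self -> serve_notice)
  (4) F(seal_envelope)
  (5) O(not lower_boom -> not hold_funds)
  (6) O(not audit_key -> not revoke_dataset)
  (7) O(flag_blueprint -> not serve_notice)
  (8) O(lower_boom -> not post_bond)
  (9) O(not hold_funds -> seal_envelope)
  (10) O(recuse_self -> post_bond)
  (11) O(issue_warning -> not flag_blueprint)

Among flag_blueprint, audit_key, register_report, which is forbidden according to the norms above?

Premise 4, F(seal_envelope), is equivalent to O(not seal_envelope).
Premise 9 is O(not hold_funds -> seal_envelope); contrapositively O(not seal_envelope -> hold_funds). Since O(not seal_envelope) holds, K gives O(hold_funds).
Premise 5, O(not lower_boom -> not hold_funds), contraposes to O(hold_funds -> lower_boom); with O(hold_funds) we get O(lower_boom).
From O(lower_boom) and premise 8, O(lower_boom -> not post_bond), we obtain O(not post_bond).
The contrapositive of premise 10 (O(recuse_self -> post_bond)) is O(not post_bond -> not recuse_self), and O(not post_bond) is already established, so O(not recuse_self).
From O(not recuse_self) and premise 3, O(not recuse_self -> serve_notice), we obtain O(serve_notice).
Premise 7, O(flag_blueprint -> not serve_notice), contraposes to O(serve_notice -> not flag_blueprint); with O(serve_notice) we get O(not flag_blueprint).
So O(not flag_blueprint) holds, i.e. flag_blueprint is forbidden. None of the other listed options is forbidden under the premises.

flag_blueprint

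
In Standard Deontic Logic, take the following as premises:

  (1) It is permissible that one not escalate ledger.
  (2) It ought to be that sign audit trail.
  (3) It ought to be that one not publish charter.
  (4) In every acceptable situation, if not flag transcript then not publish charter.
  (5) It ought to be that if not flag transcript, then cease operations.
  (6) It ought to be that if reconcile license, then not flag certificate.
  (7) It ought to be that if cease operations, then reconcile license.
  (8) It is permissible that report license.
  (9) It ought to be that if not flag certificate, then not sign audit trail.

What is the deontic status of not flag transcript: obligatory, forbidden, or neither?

Premise 2 gives O(sign_audit_trail).
The contrapositive of premise 9 (O(¬flag_certificate → ¬sign_audit_trail)) is O(sign_audit_trail → flag_certificate), and O(sign_audit_trail) is already established, so O(flag_certificate).
The contrapositive of premise 6 (O(reconcile_license → ¬flag_certificate)) is O(flag_certificate → ¬reconcile_license), and O(flag_certificate) is already established, so O(¬reconcile_license).
Premise 7, O(cease_operations → reconcile_license), contraposes to O(¬reconcile_license → ¬cease_operations); with O(¬reconcile_license) we get O(¬cease_operations).
The contrapositive of premise 5 (O(¬flag_transcript → cease_operations)) is O(¬cease_operations → flag_transcript), and O(¬cease_operations) is already established, so O(flag_transcript).
Premises 1, 3, 4, 8 do not contribute to this derivation.
Thus O(flag_transcript), which is F(¬flag_transcript): ¬flag_transcript is forbidden.

Forbidden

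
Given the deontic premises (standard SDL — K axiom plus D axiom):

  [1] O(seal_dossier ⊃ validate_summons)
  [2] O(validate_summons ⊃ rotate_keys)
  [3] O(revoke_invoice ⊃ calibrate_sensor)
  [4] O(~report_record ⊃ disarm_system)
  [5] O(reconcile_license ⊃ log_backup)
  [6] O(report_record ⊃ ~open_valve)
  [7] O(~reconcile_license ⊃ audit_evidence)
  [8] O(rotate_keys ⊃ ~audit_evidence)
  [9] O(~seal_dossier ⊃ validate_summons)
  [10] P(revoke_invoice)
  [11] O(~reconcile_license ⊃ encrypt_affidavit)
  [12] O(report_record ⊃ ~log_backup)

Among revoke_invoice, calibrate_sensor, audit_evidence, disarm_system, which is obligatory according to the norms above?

disarm_system

Premises 1 and 9 are O(seal_dossier ⊃ validate_summons) and O(~seal_dossier ⊃ validate_summons); every ideal world satisfies seal_dossier or ~seal_dossier, so in either case validate_summons holds — hence O(validate_summons).
Premise 2 is O(validate_summons ⊃ rotate_keys); since O(validate_summons), deontic closure gives O(rotate_keys).
Premise 8 is O(rotate_keys ⊃ ~audit_evidence); since O(rotate_keys), deontic closure gives O(~audit_evidence).
The contrapositive of premise 7 (O(~reconcile_license ⊃ audit_evidence)) is O(~audit_evidence ⊃ reconcile_license), and O(~audit_evidence) is already established, so O(reconcile_license).
With premise 5, O(reconcile_license ⊃ log_backup), the K-axiom yields O(log_backup).
Premise 12, O(report_record ⊃ ~log_backup), contraposes to O(log_backup ⊃ ~report_record); with O(log_backup) we get O(~report_record).
Applying K to premise 4 (O(~report_record ⊃ disarm_system)) and O(~report_record) yields O(disarm_system).
So O(disarm_system) holds — disarm_system is obligatory. None of the other listed options is made obligatory by any chain of premises.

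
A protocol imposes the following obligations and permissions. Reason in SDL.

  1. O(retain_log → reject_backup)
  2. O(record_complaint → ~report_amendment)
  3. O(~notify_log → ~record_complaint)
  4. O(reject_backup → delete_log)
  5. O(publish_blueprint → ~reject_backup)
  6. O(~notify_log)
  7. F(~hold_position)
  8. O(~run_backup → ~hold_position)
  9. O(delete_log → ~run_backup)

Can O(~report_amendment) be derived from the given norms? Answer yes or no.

Premise 2 is O(record_complaint → ~report_amendment), but O(record_complaint) is not derivable from the premises, so it does not yield O(~report_amendment).
No other premise forces O(~report_amendment). An ideal world satisfying every premise can still have ~report_amendment false, so O(~report_amendment) is not derivable.

No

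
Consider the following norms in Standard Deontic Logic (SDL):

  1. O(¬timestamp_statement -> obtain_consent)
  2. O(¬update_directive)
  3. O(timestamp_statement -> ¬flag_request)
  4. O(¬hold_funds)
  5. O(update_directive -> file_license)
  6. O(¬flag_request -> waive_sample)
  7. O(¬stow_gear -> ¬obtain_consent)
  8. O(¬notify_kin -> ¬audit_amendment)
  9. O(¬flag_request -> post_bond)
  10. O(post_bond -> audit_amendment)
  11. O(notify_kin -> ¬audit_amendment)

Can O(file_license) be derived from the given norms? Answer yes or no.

Premise 5 is O(update_directive -> file_license), but O(update_directive) is not derivable from the premises, so it does not yield O(file_license).
No other premise forces O(file_license). An ideal world satisfying every premise can still have file_license false, so O(file_license) is not derivable.

No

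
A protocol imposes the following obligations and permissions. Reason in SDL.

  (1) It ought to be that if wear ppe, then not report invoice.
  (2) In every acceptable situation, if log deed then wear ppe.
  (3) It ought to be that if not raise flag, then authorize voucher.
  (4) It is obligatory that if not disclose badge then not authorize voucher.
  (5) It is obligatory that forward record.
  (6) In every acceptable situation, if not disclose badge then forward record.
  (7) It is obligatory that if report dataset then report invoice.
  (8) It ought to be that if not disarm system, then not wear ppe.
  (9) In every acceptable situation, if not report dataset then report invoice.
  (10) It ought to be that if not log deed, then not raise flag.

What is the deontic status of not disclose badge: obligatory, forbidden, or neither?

By case analysis on report_dataset: premise 7 gives O(report_dataset → report_invoice) and premise 9 gives O(¬report_dataset → report_invoice), so O(report_invoice) either way.
Premise 1 is O(wear_ppe → ¬report_invoice); contrapositively O(report_invoice → ¬wear_ppe). Since O(report_invoice) holds, K gives O(¬wear_ppe).
Premise 2, O(log_deed → wear_ppe), contraposes to O(¬wear_ppe → ¬log_deed); with O(¬wear_ppe) we get O(¬log_deed).
Applying K to premise 10 (O(¬log_deed → ¬raise_flag)) and O(¬log_deed) yields O(¬raise_flag).
Applying K to premise 3 (O(¬raise_flag → authorize_voucher)) and O(¬raise_flag) yields O(authorize_voucher).
Premise 4, O(¬disclose_badge → ¬authorize_voucher), contraposes to O(authorize_voucher → disclose_badge); with O(authorize_voucher) we get O(disclose_badge).
Premises 5, 6, 8 do not contribute to this derivation.
Thus O(disclose_badge), which is F(¬disclose_badge): ¬disclose_badge is forbidden.

Forbidden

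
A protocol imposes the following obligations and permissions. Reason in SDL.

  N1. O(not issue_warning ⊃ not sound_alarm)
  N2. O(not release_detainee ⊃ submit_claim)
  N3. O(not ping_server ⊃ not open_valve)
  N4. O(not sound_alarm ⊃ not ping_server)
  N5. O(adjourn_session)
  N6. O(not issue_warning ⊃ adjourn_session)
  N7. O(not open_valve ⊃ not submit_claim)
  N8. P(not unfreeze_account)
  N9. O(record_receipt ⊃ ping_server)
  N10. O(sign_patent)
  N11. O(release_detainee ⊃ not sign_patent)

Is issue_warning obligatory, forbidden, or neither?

From premise 10 we have O(sign_patent).
The contrapositive of premise 11 (O(release_detainee ⊃ not sign_patent)) is O(sign_patent ⊃ not release_detainee), and O(sign_patent) is already established, so O(not release_detainee).
With premise 2, O(not release_detainee ⊃ submit_claim), the K-axiom yields O(submit_claim).
Premise 7 is O(not open_valve ⊃ not submit_claim); contrapositively O(submit_claim ⊃ open_valve). Since O(submit_claim) holds, K gives O(open_valve).
Premise 3 is O(not ping_server ⊃ not open_valve); contrapositively O(open_valve ⊃ ping_server). Since O(open_valve) holds, K gives O(ping_server).
Premise 4, O(not sound_alarm ⊃ not ping_server), contraposes to O(ping_server ⊃ sound_alarm); with O(ping_server) we get O(sound_alarm).
Premise 1, O(not issue_warning ⊃ not sound_alarm), contraposes to O(sound_alarm ⊃ issue_warning); with O(sound_alarm) we get O(issue_warning).
Premises 5, 6, 8, 9 do not contribute to this derivation.
Hence issue_warning is obligatory.

Obligatory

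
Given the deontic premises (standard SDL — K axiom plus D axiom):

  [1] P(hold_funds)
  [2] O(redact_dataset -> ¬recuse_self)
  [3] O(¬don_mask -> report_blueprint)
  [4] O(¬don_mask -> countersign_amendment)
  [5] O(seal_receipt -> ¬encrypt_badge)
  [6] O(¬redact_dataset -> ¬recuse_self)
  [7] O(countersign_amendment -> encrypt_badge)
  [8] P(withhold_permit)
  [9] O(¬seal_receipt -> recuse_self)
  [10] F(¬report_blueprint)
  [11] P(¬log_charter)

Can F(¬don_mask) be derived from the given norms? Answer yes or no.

Premises 2 and 6 cover both cases: O(redact_dataset -> ¬recuse_self) and O(¬redact_dataset -> ¬recuse_self). Since redact_dataset ∨ ¬redact_dataset is a tautology, O(¬recuse_self) follows.
Premise 9, O(¬seal_receipt -> recuse_self), contraposes to O(¬recuse_self -> seal_receipt); with O(¬recuse_self) we get O(seal_receipt).
Premise 5 is O(seal_receipt -> ¬encrypt_badge); since O(seal_receipt), deontic closure gives O(¬encrypt_badge).
Premise 7, O(countersign_amendment -> encrypt_badge), contraposes to O(¬encrypt_badge -> ¬countersign_amendment); with O(¬encrypt_badge) we get O(¬countersign_amendment).
Premise 4, O(¬don_mask -> countersign_amendment), contraposes to O(¬countersign_amendment -> don_mask); with O(¬countersign_amendment) we get O(don_mask).
Premises 1, 3, 8, 10, 11 do not contribute to this derivation.
So O(don_mask) holds, i.e. F(¬don_mask). The claim follows.

Yes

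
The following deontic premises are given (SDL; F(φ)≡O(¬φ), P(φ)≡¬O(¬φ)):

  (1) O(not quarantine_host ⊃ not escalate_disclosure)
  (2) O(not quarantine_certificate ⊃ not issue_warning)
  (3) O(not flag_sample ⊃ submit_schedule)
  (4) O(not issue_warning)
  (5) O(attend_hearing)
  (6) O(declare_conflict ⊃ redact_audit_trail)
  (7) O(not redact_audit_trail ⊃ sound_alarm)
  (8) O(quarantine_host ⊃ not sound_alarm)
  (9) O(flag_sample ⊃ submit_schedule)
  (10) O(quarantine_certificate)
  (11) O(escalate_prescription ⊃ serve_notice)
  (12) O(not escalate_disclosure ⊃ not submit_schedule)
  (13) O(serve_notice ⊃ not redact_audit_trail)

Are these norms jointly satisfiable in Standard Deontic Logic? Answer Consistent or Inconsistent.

Consistent

Premise 2 is O(not quarantine_certificate ⊃ not issue_warning); even if O(not issue_warning) held, inferring O(not quarantine_certificate) would be affirming the consequent — invalid.
So O(not quarantine_certificate) is not derivable, and the apparent clash with O(quarantine_certificate) does not arise.
A world satisfying every obligation exists (e.g. attend_hearing=true, declare_conflict=false, escalate_disclosure=true, escalate_prescription=false, flag_sample=false, issue_warning=false, quarantine_certificate=true, quarantine_host=true, redact_audit_trail=true, serve_notice=false, sound_alarm=false, submit_schedule=true); no atom is both obligatory and forbidden, so the set is consistent.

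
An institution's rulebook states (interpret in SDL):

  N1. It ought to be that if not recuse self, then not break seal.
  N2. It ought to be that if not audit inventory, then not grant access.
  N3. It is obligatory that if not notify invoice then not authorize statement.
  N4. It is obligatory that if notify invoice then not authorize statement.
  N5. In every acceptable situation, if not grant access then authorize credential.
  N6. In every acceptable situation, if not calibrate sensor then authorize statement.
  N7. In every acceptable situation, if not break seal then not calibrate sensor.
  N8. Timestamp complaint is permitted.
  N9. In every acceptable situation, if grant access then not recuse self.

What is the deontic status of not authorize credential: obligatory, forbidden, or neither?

By case analysis on notify_invoice: premise 4 gives O(notify_invoice → ¬authorize_statement) and premise 3 gives O(¬notify_invoice → ¬authorize_statement), so O(¬authorize_statement) either way.
Premise 6 is O(¬calibrate_sensor → authorize_statement); contrapositively O(¬authorize_statement → calibrate_sensor). Since O(¬authorize_statement) holds, K gives O(calibrate_sensor).
The contrapositive of premise 7 (O(¬break_seal → ¬calibrate_sensor)) is O(calibrate_sensor → break_seal), and O(calibrate_sensor) is already established, so O(break_seal).
The contrapositive of premise 1 (O(¬recuse_self → ¬break_seal)) is O(break_seal → recuse_self), and O(break_seal) is already established, so O(recuse_self).
The contrapositive of premise 9 (O(grant_access → ¬recuse_self)) is O(recuse_self → ¬grant_access), and O(recuse_self) is already established, so O(¬grant_access).
Applying K to premise 5 (O(¬grant_access → authorize_credential)) and O(¬grant_access) yields O(authorize_credential).
Premises 2, 8 do not contribute to this derivation.
Thus O(authorize_credential), which is F(¬authorize_credential): ¬authorize_credential is forbidden.

Forbidden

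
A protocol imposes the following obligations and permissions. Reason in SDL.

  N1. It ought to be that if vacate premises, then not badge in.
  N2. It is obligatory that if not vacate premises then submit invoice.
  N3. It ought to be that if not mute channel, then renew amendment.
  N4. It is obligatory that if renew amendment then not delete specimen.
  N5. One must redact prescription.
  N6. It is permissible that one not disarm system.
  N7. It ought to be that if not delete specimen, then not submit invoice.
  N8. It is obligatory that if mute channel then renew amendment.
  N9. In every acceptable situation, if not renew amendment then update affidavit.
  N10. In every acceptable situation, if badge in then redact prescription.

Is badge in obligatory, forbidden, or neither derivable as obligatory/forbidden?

Premises 8 and 3 are O(mute_channel → renew_amendment) and O(¬mute_channel → renew_amendment); every ideal world satisfies mute_channel or ¬mute_channel, so in either case renew_amendment holds — hence O(renew_amendment).
With premise 4, O(renew_amendment → ¬delete_specimen), the K-axiom yields O(¬delete_specimen).
With premise 7, O(¬delete_specimen → ¬submit_invoice), the K-axiom yields O(¬submit_invoice).
The contrapositive of premise 2 (O(¬vacate_premises → submit_invoice)) is O(¬submit_invoice → vacate_premises), and O(¬submit_invoice) is already established, so O(vacate_premises).
With premise 1, O(vacate_premises → ¬badge_in), the K-axiom yields O(¬badge_in).
Premises 5, 6, 9, 10 do not contribute to this derivation.
Thus O(¬badge_in), which is F(badge_in): badge_in is forbidden.

Forbidden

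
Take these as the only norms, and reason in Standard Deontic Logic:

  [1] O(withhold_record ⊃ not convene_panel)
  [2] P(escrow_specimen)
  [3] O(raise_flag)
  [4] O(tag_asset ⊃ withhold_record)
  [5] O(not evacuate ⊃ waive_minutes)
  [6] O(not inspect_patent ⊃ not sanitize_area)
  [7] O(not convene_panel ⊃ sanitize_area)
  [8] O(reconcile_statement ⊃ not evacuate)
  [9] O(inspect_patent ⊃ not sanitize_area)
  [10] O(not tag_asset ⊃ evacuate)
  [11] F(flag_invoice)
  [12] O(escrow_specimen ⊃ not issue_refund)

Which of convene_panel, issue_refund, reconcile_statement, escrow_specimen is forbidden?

reconcile_statement

Premises 9 and 6 are O(inspect_patent ⊃ not sanitize_area) and O(not inspect_patent ⊃ not sanitize_area); every ideal world satisfies inspect_patent or not inspect_patent, so in either case not sanitize_area holds — hence O(not sanitize_area).
The contrapositive of premise 7 (O(not convene_panel ⊃ sanitize_area)) is O(not sanitize_area ⊃ convene_panel), and O(not sanitize_area) is already established, so O(convene_panel).
Premise 1, O(withhold_record ⊃ not convene_panel), contraposes to O(convene_panel ⊃ not withhold_record); with O(convene_panel) we get O(not withhold_record).
Premise 4, O(tag_asset ⊃ withhold_record), contraposes to O(not withhold_record ⊃ not tag_asset); with O(not withhold_record) we get O(not tag_asset).
From O(not tag_asset) and premise 10, O(not tag_asset ⊃ evacuate), we obtain O(evacuate).
Premise 8 is O(reconcile_statement ⊃ not evacuate); contrapositively O(evacuate ⊃ not reconcile_statement). Since O(evacuate) holds, K gives O(not reconcile_statement).
So O(not reconcile_statement) holds, i.e. reconcile_statement is forbidden. None of the other listed options is forbidden under the premises.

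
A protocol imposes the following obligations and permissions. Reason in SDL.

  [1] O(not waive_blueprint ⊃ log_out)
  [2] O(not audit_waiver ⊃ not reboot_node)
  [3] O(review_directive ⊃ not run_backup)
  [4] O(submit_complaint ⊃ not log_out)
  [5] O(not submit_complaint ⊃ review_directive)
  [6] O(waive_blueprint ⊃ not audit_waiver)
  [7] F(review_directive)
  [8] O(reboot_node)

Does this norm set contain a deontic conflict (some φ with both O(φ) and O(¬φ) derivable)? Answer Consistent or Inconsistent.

Premise 7, F(review_directive), is equivalent to O(not review_directive).
The contrapositive of premise 5 (O(not submit_complaint ⊃ review_directive)) is O(not review_directive ⊃ submit_complaint), and O(not review_directive) is already established, so O(submit_complaint).
With premise 4, O(submit_complaint ⊃ not log_out), the K-axiom yields O(not log_out).
Premise 1 is O(not waive_blueprint ⊃ log_out); contrapositively O(not log_out ⊃ waive_blueprint). Since O(not log_out) holds, K gives O(waive_blueprint).
With premise 6, O(waive_blueprint ⊃ not audit_waiver), the K-axiom yields O(not audit_waiver).
Premise 2 is O(not audit_waiver ⊃ not reboot_node); since O(not audit_waiver), deontic closure gives O(not reboot_node).
But premise 8 directly asserts O(reboot_node).
We now have both O(not reboot_node) and O(reboot_node) — reboot_node is simultaneously obligatory and forbidden, violating the D-axiom.

Inconsistent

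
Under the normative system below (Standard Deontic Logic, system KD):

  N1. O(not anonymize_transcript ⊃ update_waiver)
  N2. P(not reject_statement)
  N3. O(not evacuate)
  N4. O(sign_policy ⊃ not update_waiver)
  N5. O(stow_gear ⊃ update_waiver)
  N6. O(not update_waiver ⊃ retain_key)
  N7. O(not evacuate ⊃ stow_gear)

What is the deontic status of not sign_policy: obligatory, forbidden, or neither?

Premise 3 gives O(not evacuate).
Premise 7 is O(not evacuate ⊃ stow_gear); since O(not evacuate), deontic closure gives O(stow_gear).
From O(stow_gear) and premise 5, O(stow_gear ⊃ update_waiver), we obtain O(update_waiver).
Premise 4 is O(sign_policy ⊃ not update_waiver); contrapositively O(update_waiver ⊃ not sign_policy). Since O(update_waiver) holds, K gives O(not sign_policy).
Premises 1, 2, 6 do not contribute to this derivation.
Hence not sign_policy is obligatory.

Obligatory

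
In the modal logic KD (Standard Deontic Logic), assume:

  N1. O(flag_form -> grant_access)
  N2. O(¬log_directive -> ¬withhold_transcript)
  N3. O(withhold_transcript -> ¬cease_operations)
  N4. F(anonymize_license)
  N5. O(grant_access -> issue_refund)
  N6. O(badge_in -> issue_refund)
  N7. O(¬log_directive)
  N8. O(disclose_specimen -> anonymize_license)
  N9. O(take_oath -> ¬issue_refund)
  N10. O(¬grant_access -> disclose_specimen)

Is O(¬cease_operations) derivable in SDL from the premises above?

No

Premise 3 is O(withhold_transcript -> ¬cease_operations), but O(withhold_transcript) is not derivable from the premises, so it does not yield O(¬cease_operations).
No other premise forces O(¬cease_operations). An ideal world satisfying every premise can still have ¬cease_operations false, so O(¬cease_operations) is not derivable.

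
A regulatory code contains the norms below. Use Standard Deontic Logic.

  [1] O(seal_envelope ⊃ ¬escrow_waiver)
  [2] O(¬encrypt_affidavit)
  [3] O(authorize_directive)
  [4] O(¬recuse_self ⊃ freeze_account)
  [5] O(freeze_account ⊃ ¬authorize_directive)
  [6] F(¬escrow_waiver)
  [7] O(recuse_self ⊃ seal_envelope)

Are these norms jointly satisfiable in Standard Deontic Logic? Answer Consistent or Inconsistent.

Inconsistent

Premise 3 gives O(authorize_directive).
Premise 5, O(freeze_account ⊃ ¬authorize_directive), contraposes to O(authorize_directive ⊃ ¬freeze_account); with O(authorize_directive) we get O(¬freeze_account).
Premise 4, O(¬recuse_self ⊃ freeze_account), contraposes to O(¬freeze_account ⊃ recuse_self); with O(¬freeze_account) we get O(recuse_self).
From O(recuse_self) and premise 7, O(recuse_self ⊃ seal_envelope), we obtain O(seal_envelope).
Applying K to premise 1 (O(seal_envelope ⊃ ¬escrow_waiver)) and O(seal_envelope) yields O(¬escrow_waiver).
However, F(¬escrow_waiver) at premise 6 amounts to O(escrow_waiver).
We now have both O(¬escrow_waiver) and O(escrow_waiver) — escrow_waiver is simultaneously obligatory and forbidden, violating the D-axiom.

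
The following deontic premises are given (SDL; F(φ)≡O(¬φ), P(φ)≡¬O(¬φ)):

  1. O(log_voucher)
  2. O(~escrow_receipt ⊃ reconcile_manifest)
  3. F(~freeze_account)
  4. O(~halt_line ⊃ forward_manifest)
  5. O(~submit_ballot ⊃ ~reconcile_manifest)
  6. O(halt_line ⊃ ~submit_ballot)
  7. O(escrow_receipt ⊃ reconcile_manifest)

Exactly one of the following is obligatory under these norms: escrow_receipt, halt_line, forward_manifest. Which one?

forward_manifest

Premises 7 and 2 cover both cases: O(escrow_receipt ⊃ reconcile_manifest) and O(~escrow_receipt ⊃ reconcile_manifest). Since escrow_receipt ∨ ~escrow_receipt is a tautology, O(reconcile_manifest) follows.
Premise 5, O(~submit_ballot ⊃ ~reconcile_manifest), contraposes to O(reconcile_manifest ⊃ submit_ballot); with O(reconcile_manifest) we get O(submit_ballot).
Premise 6 is O(halt_line ⊃ ~submit_ballot); contrapositively O(submit_ballot ⊃ ~halt_line). Since O(submit_ballot) holds, K gives O(~halt_line).
Premise 4 is O(~halt_line ⊃ forward_manifest); since O(~halt_line), deontic closure gives O(forward_manifest).
So O(forward_manifest) holds — forward_manifest is obligatory. None of the other listed options is made obligatory by any chain of premises.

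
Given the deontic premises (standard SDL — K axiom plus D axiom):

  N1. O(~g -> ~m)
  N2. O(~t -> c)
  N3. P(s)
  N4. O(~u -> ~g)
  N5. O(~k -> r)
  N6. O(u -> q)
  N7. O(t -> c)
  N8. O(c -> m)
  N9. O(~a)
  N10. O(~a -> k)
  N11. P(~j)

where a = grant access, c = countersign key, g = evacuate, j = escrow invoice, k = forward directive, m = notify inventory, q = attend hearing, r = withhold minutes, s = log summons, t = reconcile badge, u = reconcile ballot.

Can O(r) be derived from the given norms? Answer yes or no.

Premise 5 is O(~k -> r), but O(~k) is not derivable from the premises, so it does not yield O(r).
No other premise forces O(r). An ideal world satisfying every premise can still have r false, so O(r) is not derivable.

No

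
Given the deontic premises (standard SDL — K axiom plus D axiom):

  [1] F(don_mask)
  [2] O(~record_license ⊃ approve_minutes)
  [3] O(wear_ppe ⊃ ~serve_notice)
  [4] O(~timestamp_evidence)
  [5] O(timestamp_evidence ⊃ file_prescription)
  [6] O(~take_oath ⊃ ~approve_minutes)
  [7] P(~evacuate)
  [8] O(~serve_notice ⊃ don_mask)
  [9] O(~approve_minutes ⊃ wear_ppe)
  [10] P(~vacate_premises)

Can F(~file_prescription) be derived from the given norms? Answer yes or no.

No

Premise 5 is O(timestamp_evidence ⊃ file_prescription), but O(timestamp_evidence) is not derivable from the premises, so it does not yield O(file_prescription).
No other premise forces O(file_prescription). An ideal world satisfying every premise can still have ~file_prescription true, so F(~file_prescription) is not derivable.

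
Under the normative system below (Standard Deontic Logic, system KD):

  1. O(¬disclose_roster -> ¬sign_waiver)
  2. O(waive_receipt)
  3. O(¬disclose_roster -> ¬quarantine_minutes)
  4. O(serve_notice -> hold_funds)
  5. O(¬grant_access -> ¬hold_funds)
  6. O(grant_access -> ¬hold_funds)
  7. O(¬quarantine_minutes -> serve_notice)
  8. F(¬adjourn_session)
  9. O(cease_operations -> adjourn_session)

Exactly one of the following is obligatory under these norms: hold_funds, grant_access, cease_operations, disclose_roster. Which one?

disclose_roster

Premises 5 and 6 cover both cases: O(¬grant_access -> ¬hold_funds) and O(grant_access -> ¬hold_funds). Since ¬grant_access ∨ grant_access is a tautology, O(¬hold_funds) follows.
The contrapositive of premise 4 (O(serve_notice -> hold_funds)) is O(¬hold_funds -> ¬serve_notice), and O(¬hold_funds) is already established, so O(¬serve_notice).
The contrapositive of premise 7 (O(¬quarantine_minutes -> serve_notice)) is O(¬serve_notice -> quarantine_minutes), and O(¬serve_notice) is already established, so O(quarantine_minutes).
Premise 3, O(¬disclose_roster -> ¬quarantine_minutes), contraposes to O(quarantine_minutes -> disclose_roster); with O(quarantine_minutes) we get O(disclose_roster).
So O(disclose_roster) holds — disclose_roster is obligatory. None of the other listed options is made obligatory by any chain of premises.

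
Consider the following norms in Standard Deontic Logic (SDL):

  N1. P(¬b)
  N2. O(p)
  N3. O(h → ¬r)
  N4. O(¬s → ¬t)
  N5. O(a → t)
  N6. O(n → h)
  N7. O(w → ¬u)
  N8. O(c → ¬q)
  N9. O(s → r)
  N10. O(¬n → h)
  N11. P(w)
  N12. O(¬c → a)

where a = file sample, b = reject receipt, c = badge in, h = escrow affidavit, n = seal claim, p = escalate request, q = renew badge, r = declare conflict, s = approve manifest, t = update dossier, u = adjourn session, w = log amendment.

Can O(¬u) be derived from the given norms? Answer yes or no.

Premise 7 is O(w → ¬u), but O(w) is not derivable from the premises (the permission P(w) asserts only ¬O(¬w), not O(w)), so it does not yield O(¬u).
No other premise forces O(¬u). An ideal world satisfying every premise can still have ¬u false, so O(¬u) is not derivable.

No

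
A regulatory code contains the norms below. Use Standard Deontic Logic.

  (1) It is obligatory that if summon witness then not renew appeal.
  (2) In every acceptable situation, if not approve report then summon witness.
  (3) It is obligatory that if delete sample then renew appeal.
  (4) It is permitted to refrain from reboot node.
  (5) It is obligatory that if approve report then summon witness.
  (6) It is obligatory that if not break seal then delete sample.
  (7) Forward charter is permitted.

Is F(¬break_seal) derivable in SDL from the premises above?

Yes

Premises 2 and 5 are O(¬approve_report → summon_witness) and O(approve_report → summon_witness); every ideal world satisfies ¬approve_report or approve_report, so in either case summon_witness holds — hence O(summon_witness).
With premise 1, O(summon_witness → ¬renew_appeal), the K-axiom yields O(¬renew_appeal).
Premise 3 is O(delete_sample → renew_appeal); contrapositively O(¬renew_appeal → ¬delete_sample). Since O(¬renew_appeal) holds, K gives O(¬delete_sample).
Premise 6, O(¬break_seal → delete_sample), contraposes to O(¬delete_sample → break_seal); with O(¬delete_sample) we get O(break_seal).
Premises 4, 7 do not contribute to this derivation.
So O(break_seal) holds, i.e. F(¬break_seal). The claim follows.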